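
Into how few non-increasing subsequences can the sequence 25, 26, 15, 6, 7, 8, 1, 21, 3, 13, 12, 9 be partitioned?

Place each on the leftmost legal pile:
25 → new pile 1 (tops now [25])
26 → new pile 2 (tops now [25, 26])
15 → pile 1 (tops now [15, 26])
6 → pile 1 (tops now [6, 26])
7 → pile 2 (tops now [6, 7])
8 → new pile 3 (tops now [6, 7, 8])
1 → pile 1 (tops now [1, 7, 8])
21 → new pile 4 (tops now [1, 7, 8, 21])
3 → pile 2 (tops now [1, 3, 8, 21])
13 → pile 4 (tops now [1, 3, 8, 13])
12 → pile 4 (tops now [1, 3, 8, 12])
9 → pile 4 (tops now [1, 3, 8, 9])
Four piles.

4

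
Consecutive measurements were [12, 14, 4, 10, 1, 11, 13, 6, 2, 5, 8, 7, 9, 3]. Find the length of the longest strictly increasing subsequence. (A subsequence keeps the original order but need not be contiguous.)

Track the smallest tail for each achievable length (strict):
12 → extends → [12]
14 → extends → [12, 14]
4 → replaces 12 → [4, 14]
10 → replaces 14 → [4, 10]
1 → replaces 4 → [1, 10]
11 → extends → [1, 10, 11]
13 → extends → [1, 10, 11, 13]
6 → replaces 10 → [1, 6, 11, 13]
2 → replaces 6 → [1, 2, 11, 13]
5 → replaces 11 → [1, 2, 5, 13]
8 → replaces 13 → [1, 2, 5, 8]
7 → replaces 8 → [1, 2, 5, 7]
9 → extends → [1, 2, 5, 7, 9]
3 → replaces 5 → [1, 2, 3, 7, 9]
Five tails, so the longest strictly increasing subsequence has length 5 (e.g. 1, 2, 5, 8, 9).

5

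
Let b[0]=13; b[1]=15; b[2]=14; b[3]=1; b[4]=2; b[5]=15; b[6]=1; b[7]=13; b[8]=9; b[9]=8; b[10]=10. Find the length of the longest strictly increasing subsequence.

Let dp[i] be the length of the longest such subsequence ending at index i:
i:      0  1  2  3  4  5  6  7  8  9 10
b[i]:  13 15 14  1  2 15  1 13  9  8 10
dp:     1  2  2  1  2  3  1  3  3  3  4
Maximum dp value is 4.

4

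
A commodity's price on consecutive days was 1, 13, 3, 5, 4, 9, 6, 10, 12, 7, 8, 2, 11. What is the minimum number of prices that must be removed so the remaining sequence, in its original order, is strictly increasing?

Fewest deletions = n − (longest strictly increasing subsequence).
Patience tails:
1 → extends → [1]
13 → extends → [1, 13]
3 → replaces 13 → [1, 3]
5 → extends → [1, 3, 5]
4 → replaces 5 → [1, 3, 4]
9 → extends → [1, 3, 4, 9]
6 → replaces 9 → [1, 3, 4, 6]
10 → extends → [1, 3, 4, 6, 10]
12 → extends → [1, 3, 4, 6, 10, 12]
7 → replaces 10 → [1, 3, 4, 6, 7, 12]
8 → replaces 12 → [1, 3, 4, 6, 7, 8]
2 → replaces 3 → [1, 2, 4, 6, 7, 8]
11 → extends → [1, 2, 4, 6, 7, 8, 11]
Longest strictly increasing subsequence has length 7, so deletions = 13 − 7 = 6.

6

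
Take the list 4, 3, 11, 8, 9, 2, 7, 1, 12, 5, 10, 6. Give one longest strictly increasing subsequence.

4, 8, 9, 12

Patience tails give the LIS length; then backtrack through the dp parents:
4 → extends → [4]
3 → replaces 4 → [3]
11 → extends → [3, 11]
8 → replaces 11 → [3, 8]
9 → extends → [3, 8, 9]
2 → replaces 3 → [2, 8, 9]
7 → replaces 8 → [2, 7, 9]
1 → replaces 2 → [1, 7, 9]
12 → extends → [1, 7, 9, 12]
5 → replaces 7 → [1, 5, 9, 12]
10 → replaces 12 → [1, 5, 9, 10]
6 → replaces 9 → [1, 5, 6, 10]
Length 4; one witness is 4, 8, 9, 12.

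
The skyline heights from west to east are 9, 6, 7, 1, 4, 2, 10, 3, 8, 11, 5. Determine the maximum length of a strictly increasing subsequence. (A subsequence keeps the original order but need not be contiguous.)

5

Track the smallest tail for each achievable length (strict):
9 → extends → [9]
6 → replaces 9 → [6]
7 → extends → [6, 7]
1 → replaces 6 → [1, 7]
4 → replaces 7 → [1, 4]
2 → replaces 4 → [1, 2]
10 → extends → [1, 2, 10]
3 → replaces 10 → [1, 2, 3]
8 → extends → [1, 2, 3, 8]
11 → extends → [1, 2, 3, 8, 11]
5 → replaces 8 → [1, 2, 3, 5, 11]
Five tails, so the longest strictly increasing subsequence has length 5 (e.g. 1, 2, 3, 8, 11).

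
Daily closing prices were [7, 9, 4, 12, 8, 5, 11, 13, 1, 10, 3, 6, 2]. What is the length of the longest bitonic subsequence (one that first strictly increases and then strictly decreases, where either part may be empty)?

inc[i] = longest strictly increasing subsequence ending at i; dec[i] = longest strictly decreasing subsequence starting at i:
i:      1  2  3  4  5  6  7  8  9 10 11 12 13
a[i]:   7  9  4 12  8  5 11 13  1 10  3  6  2
inc:    1  2  1  3  2  2  3  4  1  3  2  3  2
dec:    4  5  3  5  4  3  4  4  1  3  2  2  1
Best peak at i=4 (value 12): inc=3, dec=5, length 3+5−1 = 7.

7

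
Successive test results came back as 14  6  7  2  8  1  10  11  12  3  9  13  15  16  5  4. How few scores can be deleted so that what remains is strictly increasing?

7

Fewest deletions = n − (longest strictly increasing subsequence).
i:      1  2  3  4  5  6  7  8  9 10 11 12 13 14 15 16
a[i]:  14  6  7  2  8  1 10 11 12  3  9 13 15 16  5  4
dp:     1  1  2  1  3  1  4  5  6  2  4  7  8  9  3  3
max dp = 9, so deletions = 16 − 9 = 7.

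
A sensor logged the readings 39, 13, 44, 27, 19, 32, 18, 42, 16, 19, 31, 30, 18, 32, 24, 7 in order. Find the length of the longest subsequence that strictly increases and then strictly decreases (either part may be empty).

inc[i] = longest strictly increasing subsequence ending at i; dec[i] = longest strictly decreasing subsequence starting at i:
i:      1  2  3  4  5  6  7  8  9 10 11 12 13 14 15 16
a[i]:  39 13 44 27 19 32 18 42 16 19 31 30 18 32 24  7
inc:    1  1  2  2  2  3  2  4  2  3  4  4  3  5  4  1
dec:    6  2  6  5  4  5  3  5  2  3  4  3  2  3  2  1
Best peak at i=8 (value 42): inc=4, dec=5, length 4+5−1 = 8.

8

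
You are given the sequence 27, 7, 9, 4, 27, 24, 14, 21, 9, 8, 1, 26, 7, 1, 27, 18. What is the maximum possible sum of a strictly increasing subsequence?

Let S[i] be the best sum of a strictly increasing subsequence ending at i:
i:       1   2   3   4   5   6   7   8   9  10  11  12  13  14  15  16
a[i]:   27   7   9   4  27  24  14  21   9   8   1  26   7   1  27  18
S:      27   7  16   4  43  40  30  51  16  15   1  77  11   1 104  48
Maximum is 104 (e.g. 7 + 9 + 14 + 21 + 26 + 27).

104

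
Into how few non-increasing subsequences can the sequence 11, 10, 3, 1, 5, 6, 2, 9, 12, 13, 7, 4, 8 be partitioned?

Place each on the leftmost legal pile:
11 → new pile 1 (tops now [11])
10 → pile 1 (tops now [10])
3 → pile 1 (tops now [3])
1 → pile 1 (tops now [1])
5 → new pile 2 (tops now [1, 5])
6 → new pile 3 (tops now [1, 5, 6])
2 → pile 2 (tops now [1, 2, 6])
9 → new pile 4 (tops now [1, 2, 6, 9])
12 → new pile 5 (tops now [1, 2, 6, 9, 12])
13 → new pile 6 (tops now [1, 2, 6, 9, 12, 13])
7 → pile 4 (tops now [1, 2, 6, 7, 12, 13])
4 → pile 3 (tops now [1, 2, 4, 7, 12, 13])
8 → pile 5 (tops now [1, 2, 4, 7, 8, 13])
Six piles.

6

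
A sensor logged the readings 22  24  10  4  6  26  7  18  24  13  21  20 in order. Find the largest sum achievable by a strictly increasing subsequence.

72

Let S[i] be the best sum of a strictly increasing subsequence ending at i:
i:      1  2  3  4  5  6  7  8  9 10 11 12
a[i]:  22 24 10  4  6 26  7 18 24 13 21 20
S:     22 46 10  4 10 72 17 35 59 30 56 55
Maximum is 72 (e.g. 22 + 24 + 26).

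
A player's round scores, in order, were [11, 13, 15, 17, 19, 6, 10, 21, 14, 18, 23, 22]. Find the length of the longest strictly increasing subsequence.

Track the smallest tail for each achievable length (strict):
11 → extends → [11]
13 → extends → [11, 13]
15 → extends → [11, 13, 15]
17 → extends → [11, 13, 15, 17]
19 → extends → [11, 13, 15, 17, 19]
6 → replaces 11 → [6, 13, 15, 17, 19]
10 → replaces 13 → [6, 10, 15, 17, 19]
21 → extends → [6, 10, 15, 17, 19, 21]
14 → replaces 15 → [6, 10, 14, 17, 19, 21]
18 → replaces 19 → [6, 10, 14, 17, 18, 21]
23 → extends → [6, 10, 14, 17, 18, 21, 23]
22 → replaces 23 → [6, 10, 14, 17, 18, 21, 22]
Seven tails, so the longest strictly increasing subsequence has length 7 (e.g. 11, 13, 15, 17, 19, 21, 23).

7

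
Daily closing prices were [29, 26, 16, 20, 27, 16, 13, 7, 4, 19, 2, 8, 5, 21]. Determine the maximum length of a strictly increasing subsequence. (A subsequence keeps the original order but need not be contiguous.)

3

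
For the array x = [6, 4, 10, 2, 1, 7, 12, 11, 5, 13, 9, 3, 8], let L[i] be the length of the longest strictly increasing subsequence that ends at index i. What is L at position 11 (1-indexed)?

3

dp[i] = 1 + max{dp[j] : j<i, x[j]<x[i]} (or 1 if no such j):
i:      1  2  3  4  5  6  7  8  9 10 11 12 13
x[i]:   6  4 10  2  1  7 12 11  5 13  9  3  8
dp:     1  1  2  1  1  2  3  3  2  4  3  2  3
At index 11 the value is 3.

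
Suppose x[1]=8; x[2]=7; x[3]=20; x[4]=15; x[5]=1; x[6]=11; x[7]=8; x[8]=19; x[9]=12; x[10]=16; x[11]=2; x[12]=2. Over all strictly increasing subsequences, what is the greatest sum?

47

Let S[i] be the best sum of a strictly increasing subsequence ending at i:
i:      1  2  3  4  5  6  7  8  9 10 11 12
x[i]:   8  7 20 15  1 11  8 19 12 16  2  2
S:      8  7 28 23  1 19 15 42 31 47  3  3
Maximum is 47 (e.g. 8 + 11 + 12 + 16).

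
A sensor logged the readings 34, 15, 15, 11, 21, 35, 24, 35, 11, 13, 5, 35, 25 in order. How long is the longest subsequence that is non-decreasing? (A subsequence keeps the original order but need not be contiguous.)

6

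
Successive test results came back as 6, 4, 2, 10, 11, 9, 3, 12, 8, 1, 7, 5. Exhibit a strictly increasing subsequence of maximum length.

6, 10, 11, 12

Patience tails give the LIS length; then backtrack through the dp parents:
6 → extends → [6]
4 → replaces 6 → [4]
2 → replaces 4 → [2]
10 → extends → [2, 10]
11 → extends → [2, 10, 11]
9 → replaces 10 → [2, 9, 11]
3 → replaces 9 → [2, 3, 11]
12 → extends → [2, 3, 11, 12]
8 → replaces 11 → [2, 3, 8, 12]
1 → replaces 2 → [1, 3, 8, 12]
7 → replaces 8 → [1, 3, 7, 12]
5 → replaces 7 → [1, 3, 5, 12]
Length 4; one witness is 6, 10, 11, 12.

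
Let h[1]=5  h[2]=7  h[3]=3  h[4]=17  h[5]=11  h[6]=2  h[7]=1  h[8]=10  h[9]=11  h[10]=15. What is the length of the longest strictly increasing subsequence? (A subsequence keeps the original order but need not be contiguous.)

Track the smallest tail for each achievable length (strict):
5 → extends → [5]
7 → extends → [5, 7]
3 → replaces 5 → [3, 7]
17 → extends → [3, 7, 17]
11 → replaces 17 → [3, 7, 11]
2 → replaces 3 → [2, 7, 11]
1 → replaces 2 → [1, 7, 11]
10 → replaces 11 → [1, 7, 10]
11 → extends → [1, 7, 10, 11]
15 → extends → [1, 7, 10, 11, 15]
Five tails, so the longest strictly increasing subsequence has length 5 (e.g. 5, 7, 10, 11, 15).

5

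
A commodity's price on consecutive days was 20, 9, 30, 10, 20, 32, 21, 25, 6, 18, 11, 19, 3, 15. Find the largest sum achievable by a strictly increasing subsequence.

85

Let S[i] be the best sum of a strictly increasing subsequence ending at i:
i:      1  2  3  4  5  6  7  8  9 10 11 12 13 14
a[i]:  20  9 30 10 20 32 21 25  6 18 11 19  3 15
S:     20  9 50 19 39 82 60 85  6 37 30 56  3 45
Maximum is 85 (e.g. 9 + 10 + 20 + 21 + 25).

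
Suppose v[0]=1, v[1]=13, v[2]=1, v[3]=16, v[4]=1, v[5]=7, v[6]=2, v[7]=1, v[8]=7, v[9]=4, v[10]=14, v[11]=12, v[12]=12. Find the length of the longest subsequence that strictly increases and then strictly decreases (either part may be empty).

inc[i] = longest strictly increasing subsequence ending at i; dec[i] = longest strictly decreasing subsequence starting at i:
i:      0  1  2  3  4  5  6  7  8  9 10 11 12
v[i]:   1 13  1 16  1  7  2  1  7  4 14 12 12
inc:    1  2  1  3  1  2  2  1  3  3  4  4  4
dec:    1  4  1  4  1  3  2  1  2  1  2  1  1
Best peak at i=3 (value 16): inc=3, dec=4, length 3+4−1 = 6.

6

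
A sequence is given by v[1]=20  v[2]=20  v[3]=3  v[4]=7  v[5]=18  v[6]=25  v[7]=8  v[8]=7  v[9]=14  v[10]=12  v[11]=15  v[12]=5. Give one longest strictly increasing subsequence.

Patience tails give the LIS length; then backtrack through the dp parents:
20 → extends → [20]
20 → already a tail → [20]
3 → replaces 20 → [3]
7 → extends → [3, 7]
18 → extends → [3, 7, 18]
25 → extends → [3, 7, 18, 25]
8 → replaces 18 → [3, 7, 8, 25]
7 → already a tail → [3, 7, 8, 25]
14 → replaces 25 → [3, 7, 8, 14]
12 → replaces 14 → [3, 7, 8, 12]
15 → extends → [3, 7, 8, 12, 15]
5 → replaces 7 → [3, 5, 8, 12, 15]
Length 5; one witness is 3, 7, 8, 14, 15.

3, 7, 8, 14, 15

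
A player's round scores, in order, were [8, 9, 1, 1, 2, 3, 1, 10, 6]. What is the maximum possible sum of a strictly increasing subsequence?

27

Let S[i] be the best sum of a strictly increasing subsequence ending at i:
i:      1  2  3  4  5  6  7  8  9
a[i]:   8  9  1  1  2  3  1 10  6
S:      8 17  1  1  3  6  1 27 12
Maximum is 27 (e.g. 8 + 9 + 10).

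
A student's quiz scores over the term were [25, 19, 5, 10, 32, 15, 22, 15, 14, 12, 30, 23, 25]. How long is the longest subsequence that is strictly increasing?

Let dp[i] be the length of the longest such subsequence ending at index i:
i:      1  2  3  4  5  6  7  8  9 10 11 12 13
a[i]:  25 19  5 10 32 15 22 15 14 12 30 23 25
dp:     1  1  1  2  3  3  4  3  3  3  5  5  6
Maximum dp value is 6.

6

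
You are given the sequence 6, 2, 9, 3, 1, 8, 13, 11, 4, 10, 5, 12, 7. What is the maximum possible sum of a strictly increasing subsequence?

Let S[i] be the best sum of a strictly increasing subsequence ending at i:
i:      1  2  3  4  5  6  7  8  9 10 11 12 13
a[i]:   6  2  9  3  1  8 13 11  4 10  5 12  7
S:      6  2 15  5  1 14 28 26  9 25 14 38 21
Maximum is 38 (e.g. 6 + 9 + 11 + 12).

38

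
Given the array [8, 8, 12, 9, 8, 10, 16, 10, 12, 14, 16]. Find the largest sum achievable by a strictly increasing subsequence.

Let S[i] be the best sum of a strictly increasing subsequence ending at i:
i:      1  2  3  4  5  6  7  8  9 10 11
a[i]:   8  8 12  9  8 10 16 10 12 14 16
S:      8  8 20 17  8 27 43 27 39 53 69
Maximum is 69 (e.g. 8 + 9 + 10 + 12 + 14 + 16).

69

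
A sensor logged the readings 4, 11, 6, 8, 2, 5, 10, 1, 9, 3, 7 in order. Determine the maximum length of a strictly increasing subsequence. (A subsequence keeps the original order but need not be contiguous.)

Let dp[i] be the length of the longest such subsequence ending at index i:
i:      1  2  3  4  5  6  7  8  9 10 11
a[i]:   4 11  6  8  2  5 10  1  9  3  7
dp:     1  2  2  3  1  2  4  1  4  2  3
Maximum dp value is 4.

4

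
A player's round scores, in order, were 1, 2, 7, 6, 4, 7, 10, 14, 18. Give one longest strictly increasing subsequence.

1, 2, 6, 7, 10, 14, 18

Patience tails give the LIS length; then backtrack through the dp parents:
1 → extends → [1]
2 → extends → [1, 2]
7 → extends → [1, 2, 7]
6 → replaces 7 → [1, 2, 6]
4 → replaces 6 → [1, 2, 4]
7 → extends → [1, 2, 4, 7]
10 → extends → [1, 2, 4, 7, 10]
14 → extends → [1, 2, 4, 7, 10, 14]
18 → extends → [1, 2, 4, 7, 10, 14, 18]
Length 7; one witness is 1, 2, 6, 7, 10, 14, 18.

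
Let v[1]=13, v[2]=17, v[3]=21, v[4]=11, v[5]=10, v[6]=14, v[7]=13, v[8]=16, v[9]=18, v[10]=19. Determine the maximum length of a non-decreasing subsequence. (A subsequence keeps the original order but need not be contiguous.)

5

Track the smallest tail for each achievable length (allowing ties):
13 → extends → [13]
17 → extends → [13, 17]
21 → extends → [13, 17, 21]
11 → replaces 13 → [11, 17, 21]
10 → replaces 11 → [10, 17, 21]
14 → replaces 17 → [10, 14, 21]
13 → replaces 14 → [10, 13, 21]
16 → replaces 21 → [10, 13, 16]
18 → extends → [10, 13, 16, 18]
19 → extends → [10, 13, 16, 18, 19]
Five tails, so the longest non-decreasing subsequence has length 5 (e.g. 13, 14, 16, 18, 19).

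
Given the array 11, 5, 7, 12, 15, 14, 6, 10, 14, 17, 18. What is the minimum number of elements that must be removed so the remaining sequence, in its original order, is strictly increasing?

5

Fewest deletions = n − (longest strictly increasing subsequence).
Patience tails:
11 → extends → [11]
5 → replaces 11 → [5]
7 → extends → [5, 7]
12 → extends → [5, 7, 12]
15 → extends → [5, 7, 12, 15]
14 → replaces 15 → [5, 7, 12, 14]
6 → replaces 7 → [5, 6, 12, 14]
10 → replaces 12 → [5, 6, 10, 14]
14 → already a tail → [5, 6, 10, 14]
17 → extends → [5, 6, 10, 14, 17]
18 → extends → [5, 6, 10, 14, 17, 18]
Longest strictly increasing subsequence has length 6, so deletions = 11 − 6 = 5.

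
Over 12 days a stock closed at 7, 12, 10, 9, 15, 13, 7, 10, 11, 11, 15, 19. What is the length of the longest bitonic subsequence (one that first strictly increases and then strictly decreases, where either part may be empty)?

inc[i] = longest strictly increasing subsequence ending at i; dec[i] = longest strictly decreasing subsequence starting at i:
i:      1  2  3  4  5  6  7  8  9 10 11 12
a[i]:   7 12 10  9 15 13  7 10 11 11 15 19
inc:    1  2  2  2  3  3  1  3  4  4  5  6
dec:    1  4  3  2  3  2  1  1  1  1  1  1
Best peak at i=12 (value 19): inc=6, dec=1, length 6+1−1 = 6.

6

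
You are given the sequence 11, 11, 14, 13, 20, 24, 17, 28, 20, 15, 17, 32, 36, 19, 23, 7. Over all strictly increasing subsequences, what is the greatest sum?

Let S[i] be the best sum of a strictly increasing subsequence ending at i:
i:       1   2   3   4   5   6   7   8   9  10  11  12  13  14  15  16
a[i]:   11  11  14  13  20  24  17  28  20  15  17  32  36  19  23   7
S:      11  11  25  24  45  69  42  97  62  40  57 129 165  76  99   7
Maximum is 165 (e.g. 11 + 14 + 20 + 24 + 28 + 32 + 36).

165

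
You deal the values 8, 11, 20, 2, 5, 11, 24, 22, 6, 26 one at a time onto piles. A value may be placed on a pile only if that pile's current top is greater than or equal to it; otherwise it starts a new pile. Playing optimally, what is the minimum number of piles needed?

5

The minimum number of non-increasing subsequences covering a sequence equals the length of its longest strictly increasing subsequence.
LIS length is 5 (e.g. 8, 11, 20, 24, 26), so 5 piles are needed.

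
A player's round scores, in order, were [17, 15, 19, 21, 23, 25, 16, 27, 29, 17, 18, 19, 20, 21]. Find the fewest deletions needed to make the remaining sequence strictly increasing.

Fewest deletions = n − (longest strictly increasing subsequence).
i:      1  2  3  4  5  6  7  8  9 10 11 12 13 14
a[i]:  17 15 19 21 23 25 16 27 29 17 18 19 20 21
dp:     1  1  2  3  4  5  2  6  7  3  4  5  6  7
max dp = 7, so deletions = 14 − 7 = 7.

7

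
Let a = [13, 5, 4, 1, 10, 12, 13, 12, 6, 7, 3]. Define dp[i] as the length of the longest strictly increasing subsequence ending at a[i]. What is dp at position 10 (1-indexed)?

3

dp[i] = 1 + max{dp[j] : j<i, a[j]<a[i]} (or 1 if no such j):
i:      1  2  3  4  5  6  7  8  9 10 11
a[i]:  13  5  4  1 10 12 13 12  6  7  3
dp:     1  1  1  1  2  3  4  3  2  3  2
At index 10 the value is 3.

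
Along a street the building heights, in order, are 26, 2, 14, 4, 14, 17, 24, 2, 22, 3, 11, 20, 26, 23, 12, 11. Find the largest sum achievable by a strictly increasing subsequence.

87

Let S[i] be the best sum of a strictly increasing subsequence ending at i:
i:      1  2  3  4  5  6  7  8  9 10 11 12 13 14 15 16
a[i]:  26  2 14  4 14 17 24  2 22  3 11 20 26 23 12 11
S:     26  2 16  6 20 37 61  2 59  5 17 57 87 82 29 17
Maximum is 87 (e.g. 2 + 4 + 14 + 17 + 24 + 26).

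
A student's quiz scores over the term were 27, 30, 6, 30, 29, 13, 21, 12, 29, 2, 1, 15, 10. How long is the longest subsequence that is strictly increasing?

Let dp[i] be the length of the longest such subsequence ending at index i:
i:      1  2  3  4  5  6  7  8  9 10 11 12 13
a[i]:  27 30  6 30 29 13 21 12 29  2  1 15 10
dp:     1  2  1  2  2  2  3  2  4  1  1  3  2
Maximum dp value is 4.

4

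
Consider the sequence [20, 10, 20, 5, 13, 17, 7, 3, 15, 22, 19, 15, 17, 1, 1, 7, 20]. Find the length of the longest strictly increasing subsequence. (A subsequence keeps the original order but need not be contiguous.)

Track the smallest tail for each achievable length (strict):
20 → extends → [20]
10 → replaces 20 → [10]
20 → extends → [10, 20]
5 → replaces 10 → [5, 20]
13 → replaces 20 → [5, 13]
17 → extends → [5, 13, 17]
7 → replaces 13 → [5, 7, 17]
3 → replaces 5 → [3, 7, 17]
15 → replaces 17 → [3, 7, 15]
22 → extends → [3, 7, 15, 22]
19 → replaces 22 → [3, 7, 15, 19]
15 → already a tail → [3, 7, 15, 19]
17 → replaces 19 → [3, 7, 15, 17]
1 → replaces 3 → [1, 7, 15, 17]
1 → already a tail → [1, 7, 15, 17]
7 → already a tail → [1, 7, 15, 17]
20 → extends → [1, 7, 15, 17, 20]
Five tails, so the longest strictly increasing subsequence has length 5 (e.g. 10, 13, 17, 19, 20).

5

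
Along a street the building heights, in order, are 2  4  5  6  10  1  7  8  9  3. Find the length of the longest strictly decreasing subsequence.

3

Let dp[i] be the longest strictly decreasing subsequence ending at i:
i:      1  2  3  4  5  6  7  8  9 10
a[i]:   2  4  5  6 10  1  7  8  9  3
dp:     1  1  1  1  1  2  2  2  2  3
Maximum is 3.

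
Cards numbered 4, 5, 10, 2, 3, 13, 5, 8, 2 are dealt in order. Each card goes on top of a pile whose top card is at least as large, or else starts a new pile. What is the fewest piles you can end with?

4

Place each on the leftmost legal pile:
4 → new pile 1 (tops now [4])
5 → new pile 2 (tops now [4, 5])
10 → new pile 3 (tops now [4, 5, 10])
2 → pile 1 (tops now [2, 5, 10])
3 → pile 2 (tops now [2, 3, 10])
13 → new pile 4 (tops now [2, 3, 10, 13])
5 → pile 3 (tops now [2, 3, 5, 13])
8 → pile 4 (tops now [2, 3, 5, 8])
2 → pile 1 (tops now [2, 3, 5, 8])
Four piles.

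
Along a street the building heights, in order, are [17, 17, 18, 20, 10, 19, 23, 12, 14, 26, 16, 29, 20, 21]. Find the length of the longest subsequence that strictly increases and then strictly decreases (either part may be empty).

7

inc[i] = longest strictly increasing subsequence ending at i; dec[i] = longest strictly decreasing subsequence starting at i:
i:      1  2  3  4  5  6  7  8  9 10 11 12 13 14
a[i]:  17 17 18 20 10 19 23 12 14 26 16 29 20 21
inc:    1  1  2  3  1  3  4  2  3  5  4  6  5  6
dec:    2  2  2  3  1  2  2  1  1  2  1  2  1  1
Best peak at i=12 (value 29): inc=6, dec=2, length 6+2−1 = 7.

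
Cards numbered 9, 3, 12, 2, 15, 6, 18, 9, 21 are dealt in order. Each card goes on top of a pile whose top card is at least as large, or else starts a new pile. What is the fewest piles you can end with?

5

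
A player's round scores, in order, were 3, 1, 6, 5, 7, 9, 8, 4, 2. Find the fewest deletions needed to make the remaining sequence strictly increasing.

Fewest deletions = n − (longest strictly increasing subsequence).
Patience tails:
3 → extends → [3]
1 → replaces 3 → [1]
6 → extends → [1, 6]
5 → replaces 6 → [1, 5]
7 → extends → [1, 5, 7]
9 → extends → [1, 5, 7, 9]
8 → replaces 9 → [1, 5, 7, 8]
4 → replaces 5 → [1, 4, 7, 8]
2 → replaces 4 → [1, 2, 7, 8]
Longest strictly increasing subsequence has length 4, so deletions = 9 − 4 = 5.

5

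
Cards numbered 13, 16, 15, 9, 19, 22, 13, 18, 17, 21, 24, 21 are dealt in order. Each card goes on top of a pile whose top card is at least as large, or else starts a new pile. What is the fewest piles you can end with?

5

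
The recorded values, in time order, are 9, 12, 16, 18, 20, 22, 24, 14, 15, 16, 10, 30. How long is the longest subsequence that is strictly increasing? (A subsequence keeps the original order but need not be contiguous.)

8

Let dp[i] be the length of the longest such subsequence ending at index i:
i:      1  2  3  4  5  6  7  8  9 10 11 12
a[i]:   9 12 16 18 20 22 24 14 15 16 10 30
dp:     1  2  3  4  5  6  7  3  4  5  2  8
Maximum dp value is 8.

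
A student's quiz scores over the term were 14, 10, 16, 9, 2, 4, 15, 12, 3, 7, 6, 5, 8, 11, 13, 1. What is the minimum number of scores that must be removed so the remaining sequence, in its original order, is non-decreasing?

Fewest deletions = n − (longest non-decreasing subsequence).
Patience tails:
14 → extends → [14]
10 → replaces 14 → [10]
16 → extends → [10, 16]
9 → replaces 10 → [9, 16]
2 → replaces 9 → [2, 16]
4 → replaces 16 → [2, 4]
15 → extends → [2, 4, 15]
12 → replaces 15 → [2, 4, 12]
3 → replaces 4 → [2, 3, 12]
7 → replaces 12 → [2, 3, 7]
6 → replaces 7 → [2, 3, 6]
5 → replaces 6 → [2, 3, 5]
8 → extends → [2, 3, 5, 8]
11 → extends → [2, 3, 5, 8, 11]
13 → extends → [2, 3, 5, 8, 11, 13]
1 → replaces 2 → [1, 3, 5, 8, 11, 13]
Longest non-decreasing subsequence has length 6, so deletions = 16 − 6 = 10.

10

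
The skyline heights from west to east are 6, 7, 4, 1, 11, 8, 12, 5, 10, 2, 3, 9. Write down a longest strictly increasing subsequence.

6, 7, 11, 12

Patience tails give the LIS length; then backtrack through the dp parents:
6 → extends → [6]
7 → extends → [6, 7]
4 → replaces 6 → [4, 7]
1 → replaces 4 → [1, 7]
11 → extends → [1, 7, 11]
8 → replaces 11 → [1, 7, 8]
12 → extends → [1, 7, 8, 12]
5 → replaces 7 → [1, 5, 8, 12]
10 → replaces 12 → [1, 5, 8, 10]
2 → replaces 5 → [1, 2, 8, 10]
3 → replaces 8 → [1, 2, 3, 10]
9 → replaces 10 → [1, 2, 3, 9]
Length 4; one witness is 6, 7, 11, 12.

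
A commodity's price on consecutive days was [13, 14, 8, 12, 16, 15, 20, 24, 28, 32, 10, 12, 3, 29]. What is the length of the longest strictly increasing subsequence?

Track the smallest tail for each achievable length (strict):
13 → extends → [13]
14 → extends → [13, 14]
8 → replaces 13 → [8, 14]
12 → replaces 14 → [8, 12]
16 → extends → [8, 12, 16]
15 → replaces 16 → [8, 12, 15]
20 → extends → [8, 12, 15, 20]
24 → extends → [8, 12, 15, 20, 24]
28 → extends → [8, 12, 15, 20, 24, 28]
32 → extends → [8, 12, 15, 20, 24, 28, 32]
10 → replaces 12 → [8, 10, 15, 20, 24, 28, 32]
12 → replaces 15 → [8, 10, 12, 20, 24, 28, 32]
3 → replaces 8 → [3, 10, 12, 20, 24, 28, 32]
29 → replaces 32 → [3, 10, 12, 20, 24, 28, 29]
Seven tails, so the longest strictly increasing subsequence has length 7 (e.g. 13, 14, 16, 20, 24, 28, 32).

7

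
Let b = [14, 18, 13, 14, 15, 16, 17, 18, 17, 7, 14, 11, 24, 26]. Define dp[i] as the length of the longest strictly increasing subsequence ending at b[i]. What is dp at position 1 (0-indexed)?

dp[i] = 1 + max{dp[j] : j<i, b[j]<b[i]} (or 1 if no such j):
i:      0  1  2  3  4  5  6  7  8  9 10 11 12 13
b[i]:  14 18 13 14 15 16 17 18 17  7 14 11 24 26
dp:     1  2  1  2  3  4  5  6  5  1  2  2  7  8
At index 1 the value is 2.

2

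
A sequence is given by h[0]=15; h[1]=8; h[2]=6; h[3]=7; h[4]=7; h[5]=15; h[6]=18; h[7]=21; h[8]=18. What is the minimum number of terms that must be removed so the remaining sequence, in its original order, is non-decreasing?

3

Fewest deletions = n − (longest non-decreasing subsequence).
Patience tails:
15 → extends → [15]
8 → replaces 15 → [8]
6 → replaces 8 → [6]
7 → extends → [6, 7]
7 → extends → [6, 7, 7]
15 → extends → [6, 7, 7, 15]
18 → extends → [6, 7, 7, 15, 18]
21 → extends → [6, 7, 7, 15, 18, 21]
18 → replaces 21 → [6, 7, 7, 15, 18, 18]
Longest non-decreasing subsequence has length 6, so deletions = 9 − 6 = 3.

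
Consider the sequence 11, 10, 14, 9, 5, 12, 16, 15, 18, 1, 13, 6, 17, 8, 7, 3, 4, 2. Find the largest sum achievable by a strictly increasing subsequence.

Let S[i] be the best sum of a strictly increasing subsequence ending at i:
i:      1  2  3  4  5  6  7  8  9 10 11 12 13 14 15 16 17 18
a[i]:  11 10 14  9  5 12 16 15 18  1 13  6 17  8  7  3  4  2
S:     11 10 25  9  5 23 41 40 59  1 36 11 58 19 18  4  8  3
Maximum is 59 (e.g. 11 + 14 + 16 + 18).

59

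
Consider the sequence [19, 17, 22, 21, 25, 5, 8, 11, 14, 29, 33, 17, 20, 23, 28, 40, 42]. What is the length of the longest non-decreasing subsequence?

10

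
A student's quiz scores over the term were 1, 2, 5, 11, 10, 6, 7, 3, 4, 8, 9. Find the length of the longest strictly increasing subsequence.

7

Track the smallest tail for each achievable length (strict):
1 → extends → [1]
2 → extends → [1, 2]
5 → extends → [1, 2, 5]
11 → extends → [1, 2, 5, 11]
10 → replaces 11 → [1, 2, 5, 10]
6 → replaces 10 → [1, 2, 5, 6]
7 → extends → [1, 2, 5, 6, 7]
3 → replaces 5 → [1, 2, 3, 6, 7]
4 → replaces 6 → [1, 2, 3, 4, 7]
8 → extends → [1, 2, 3, 4, 7, 8]
9 → extends → [1, 2, 3, 4, 7, 8, 9]
Seven tails, so the longest strictly increasing subsequence has length 7 (e.g. 1, 2, 5, 6, 7, 8, 9).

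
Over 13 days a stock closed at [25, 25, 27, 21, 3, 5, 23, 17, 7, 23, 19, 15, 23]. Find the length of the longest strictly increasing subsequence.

5

Track the smallest tail for each achievable length (strict):
25 → extends → [25]
25 → already a tail → [25]
27 → extends → [25, 27]
21 → replaces 25 → [21, 27]
3 → replaces 21 → [3, 27]
5 → replaces 27 → [3, 5]
23 → extends → [3, 5, 23]
17 → replaces 23 → [3, 5, 17]
7 → replaces 17 → [3, 5, 7]
23 → extends → [3, 5, 7, 23]
19 → replaces 23 → [3, 5, 7, 19]
15 → replaces 19 → [3, 5, 7, 15]
23 → extends → [3, 5, 7, 15, 23]
Five tails, so the longest strictly increasing subsequence has length 5 (e.g. 3, 5, 17, 19, 23).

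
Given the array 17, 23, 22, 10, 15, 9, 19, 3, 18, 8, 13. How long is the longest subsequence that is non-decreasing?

Track the smallest tail for each achievable length (allowing ties):
17 → extends → [17]
23 → extends → [17, 23]
22 → replaces 23 → [17, 22]
10 → replaces 17 → [10, 22]
15 → replaces 22 → [10, 15]
9 → replaces 10 → [9, 15]
19 → extends → [9, 15, 19]
3 → replaces 9 → [3, 15, 19]
18 → replaces 19 → [3, 15, 18]
8 → replaces 15 → [3, 8, 18]
13 → replaces 18 → [3, 8, 13]
Three tails, so the longest non-decreasing subsequence has length 3 (e.g. 10, 15, 19).

3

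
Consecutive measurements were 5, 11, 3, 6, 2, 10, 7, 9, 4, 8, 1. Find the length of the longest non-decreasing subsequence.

Track the smallest tail for each achievable length (allowing ties):
5 → extends → [5]
11 → extends → [5, 11]
3 → replaces 5 → [3, 11]
6 → replaces 11 → [3, 6]
2 → replaces 3 → [2, 6]
10 → extends → [2, 6, 10]
7 → replaces 10 → [2, 6, 7]
9 → extends → [2, 6, 7, 9]
4 → replaces 6 → [2, 4, 7, 9]
8 → replaces 9 → [2, 4, 7, 8]
1 → replaces 2 → [1, 4, 7, 8]
Four tails, so the longest non-decreasing subsequence has length 4 (e.g. 5, 6, 7, 9).

4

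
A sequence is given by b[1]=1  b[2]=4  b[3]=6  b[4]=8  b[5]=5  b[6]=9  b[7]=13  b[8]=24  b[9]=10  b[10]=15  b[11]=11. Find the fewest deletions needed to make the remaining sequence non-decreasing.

4

Fewest deletions = n − (longest non-decreasing subsequence).
i:      1  2  3  4  5  6  7  8  9 10 11
b[i]:   1  4  6  8  5  9 13 24 10 15 11
dp:     1  2  3  4  3  5  6  7  6  7  7
max dp = 7, so deletions = 11 − 7 = 4.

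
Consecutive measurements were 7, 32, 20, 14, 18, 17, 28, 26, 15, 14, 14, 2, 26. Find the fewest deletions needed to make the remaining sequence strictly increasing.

Fewest deletions = n − (longest strictly increasing subsequence).
Patience tails:
7 → extends → [7]
32 → extends → [7, 32]
20 → replaces 32 → [7, 20]
14 → replaces 20 → [7, 14]
18 → extends → [7, 14, 18]
17 → replaces 18 → [7, 14, 17]
28 → extends → [7, 14, 17, 28]
26 → replaces 28 → [7, 14, 17, 26]
15 → replaces 17 → [7, 14, 15, 26]
14 → already a tail → [7, 14, 15, 26]
14 → already a tail → [7, 14, 15, 26]
2 → replaces 7 → [2, 14, 15, 26]
26 → already a tail → [2, 14, 15, 26]
Longest strictly increasing subsequence has length 4, so deletions = 13 − 4 = 9.

9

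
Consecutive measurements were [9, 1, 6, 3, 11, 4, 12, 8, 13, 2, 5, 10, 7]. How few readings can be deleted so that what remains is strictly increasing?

Fewest deletions = n − (longest strictly increasing subsequence).
i:      1  2  3  4  5  6  7  8  9 10 11 12 13
a[i]:   9  1  6  3 11  4 12  8 13  2  5 10  7
dp:     1  1  2  2  3  3  4  4  5  2  4  5  5
max dp = 5, so deletions = 13 − 5 = 8.

8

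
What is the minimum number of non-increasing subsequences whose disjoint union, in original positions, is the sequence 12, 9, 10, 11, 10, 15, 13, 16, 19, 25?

The minimum number of non-increasing subsequences covering a sequence equals the length of its longest strictly increasing subsequence.
LIS length is 7 (e.g. 9, 10, 11, 15, 16, 19, 25), so 7 piles are needed.

7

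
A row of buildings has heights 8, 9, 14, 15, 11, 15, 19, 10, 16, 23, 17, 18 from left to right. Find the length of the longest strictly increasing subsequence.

7

Let dp[i] be the length of the longest such subsequence ending at index i:
i:      1  2  3  4  5  6  7  8  9 10 11 12
a[i]:   8  9 14 15 11 15 19 10 16 23 17 18
dp:     1  2  3  4  3  4  5  3  5  6  6  7
Maximum dp value is 7.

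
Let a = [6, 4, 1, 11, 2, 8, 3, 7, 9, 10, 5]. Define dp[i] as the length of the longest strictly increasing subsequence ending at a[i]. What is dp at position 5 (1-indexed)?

dp[i] = 1 + max{dp[j] : j<i, a[j]<a[i]} (or 1 if no such j):
i:      1  2  3  4  5  6  7  8  9 10 11
a[i]:   6  4  1 11  2  8  3  7  9 10  5
dp:     1  1  1  2  2  3  3  4  5  6  4
At index 5 the value is 2.

2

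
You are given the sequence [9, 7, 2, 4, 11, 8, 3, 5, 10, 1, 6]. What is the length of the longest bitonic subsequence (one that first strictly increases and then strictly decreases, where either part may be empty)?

inc[i] = longest strictly increasing subsequence ending at i; dec[i] = longest strictly decreasing subsequence starting at i:
i:      1  2  3  4  5  6  7  8  9 10 11
a[i]:   9  7  2  4 11  8  3  5 10  1  6
inc:    1  1  1  2  3  3  2  3  4  1  4
dec:    5  4  2  3  4  3  2  2  2  1  1
Best peak at i=5 (value 11): inc=3, dec=4, length 3+4−1 = 6.

6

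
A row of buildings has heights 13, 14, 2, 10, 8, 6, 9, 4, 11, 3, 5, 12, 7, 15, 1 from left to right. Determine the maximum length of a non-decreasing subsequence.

Let dp[i] be the length of the longest such subsequence ending at index i:
i:      1  2  3  4  5  6  7  8  9 10 11 12 13 14 15
a[i]:  13 14  2 10  8  6  9  4 11  3  5 12  7 15  1
dp:     1  2  1  2  2  2  3  2  4  2  3  5  4  6  1
Maximum dp value is 6.

6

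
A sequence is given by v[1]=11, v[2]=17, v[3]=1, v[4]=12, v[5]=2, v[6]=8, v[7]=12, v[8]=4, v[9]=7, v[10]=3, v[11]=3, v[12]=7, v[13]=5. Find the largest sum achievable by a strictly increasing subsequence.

Let S[i] be the best sum of a strictly increasing subsequence ending at i:
i:      1  2  3  4  5  6  7  8  9 10 11 12 13
v[i]:  11 17  1 12  2  8 12  4  7  3  3  7  5
S:     11 28  1 23  3 11 23  7 14  6  6 14 12
Maximum is 28 (e.g. 11 + 17).

28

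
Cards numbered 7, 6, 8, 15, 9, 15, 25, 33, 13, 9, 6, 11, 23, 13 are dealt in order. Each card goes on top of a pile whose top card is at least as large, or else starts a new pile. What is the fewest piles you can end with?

6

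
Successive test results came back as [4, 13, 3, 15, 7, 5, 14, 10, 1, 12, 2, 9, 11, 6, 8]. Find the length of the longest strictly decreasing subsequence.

5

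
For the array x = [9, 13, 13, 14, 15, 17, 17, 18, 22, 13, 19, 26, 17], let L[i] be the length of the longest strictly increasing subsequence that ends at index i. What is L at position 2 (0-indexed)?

2

dp[i] = 1 + max{dp[j] : j<i, x[j]<x[i]} (or 1 if no such j):
i:      0  1  2  3  4  5  6  7  8  9 10 11 12
x[i]:   9 13 13 14 15 17 17 18 22 13 19 26 17
dp:     1  2  2  3  4  5  5  6  7  2  7  8  5
At index 2 the value is 2.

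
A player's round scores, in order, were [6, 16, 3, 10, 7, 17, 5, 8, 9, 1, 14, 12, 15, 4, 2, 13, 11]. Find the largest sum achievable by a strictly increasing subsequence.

Let S[i] be the best sum of a strictly increasing subsequence ending at i:
i:      1  2  3  4  5  6  7  8  9 10 11 12 13 14 15 16 17
a[i]:   6 16  3 10  7 17  5  8  9  1 14 12 15  4  2 13 11
S:      6 22  3 16 13 39  8 21 30  1 44 42 59  7  3 55 41
Maximum is 59 (e.g. 6 + 7 + 8 + 9 + 14 + 15).

59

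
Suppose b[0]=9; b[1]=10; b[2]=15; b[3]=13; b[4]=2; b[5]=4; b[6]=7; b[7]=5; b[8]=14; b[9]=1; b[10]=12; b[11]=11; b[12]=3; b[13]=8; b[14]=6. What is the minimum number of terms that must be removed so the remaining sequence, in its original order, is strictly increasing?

11

Fewest deletions = n − (longest strictly increasing subsequence).
i:      0  1  2  3  4  5  6  7  8  9 10 11 12 13 14
b[i]:   9 10 15 13  2  4  7  5 14  1 12 11  3  8  6
dp:     1  2  3  3  1  2  3  3  4  1  4  4  2  4  4
max dp = 4, so deletions = 15 − 4 = 11.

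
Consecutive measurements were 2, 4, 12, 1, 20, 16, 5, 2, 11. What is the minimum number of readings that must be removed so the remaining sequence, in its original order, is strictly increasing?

5

Fewest deletions = n − (longest strictly increasing subsequence).
Patience tails:
2 → extends → [2]
4 → extends → [2, 4]
12 → extends → [2, 4, 12]
1 → replaces 2 → [1, 4, 12]
20 → extends → [1, 4, 12, 20]
16 → replaces 20 → [1, 4, 12, 16]
5 → replaces 12 → [1, 4, 5, 16]
2 → replaces 4 → [1, 2, 5, 16]
11 → replaces 16 → [1, 2, 5, 11]
Longest strictly increasing subsequence has length 4, so deletions = 9 − 4 = 5.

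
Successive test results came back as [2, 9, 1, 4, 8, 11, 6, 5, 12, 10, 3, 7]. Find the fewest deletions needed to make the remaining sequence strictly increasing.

7

Fewest deletions = n − (longest strictly increasing subsequence).
Patience tails:
2 → extends → [2]
9 → extends → [2, 9]
1 → replaces 2 → [1, 9]
4 → replaces 9 → [1, 4]
8 → extends → [1, 4, 8]
11 → extends → [1, 4, 8, 11]
6 → replaces 8 → [1, 4, 6, 11]
5 → replaces 6 → [1, 4, 5, 11]
12 → extends → [1, 4, 5, 11, 12]
10 → replaces 11 → [1, 4, 5, 10, 12]
3 → replaces 4 → [1, 3, 5, 10, 12]
7 → replaces 10 → [1, 3, 5, 7, 12]
Longest strictly increasing subsequence has length 5, so deletions = 12 − 5 = 7.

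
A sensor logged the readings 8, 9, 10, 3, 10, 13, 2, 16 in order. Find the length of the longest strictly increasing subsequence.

5

Let dp[i] be the length of the longest such subsequence ending at index i:
i:      1  2  3  4  5  6  7  8
a[i]:   8  9 10  3 10 13  2 16
dp:     1  2  3  1  3  4  1  5
Maximum dp value is 5.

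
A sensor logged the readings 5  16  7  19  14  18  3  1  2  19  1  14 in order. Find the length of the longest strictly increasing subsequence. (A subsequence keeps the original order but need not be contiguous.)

5

Track the smallest tail for each achievable length (strict):
5 → extends → [5]
16 → extends → [5, 16]
7 → replaces 16 → [5, 7]
19 → extends → [5, 7, 19]
14 → replaces 19 → [5, 7, 14]
18 → extends → [5, 7, 14, 18]
3 → replaces 5 → [3, 7, 14, 18]
1 → replaces 3 → [1, 7, 14, 18]
2 → replaces 7 → [1, 2, 14, 18]
19 → extends → [1, 2, 14, 18, 19]
1 → already a tail → [1, 2, 14, 18, 19]
14 → already a tail → [1, 2, 14, 18, 19]
Five tails, so the longest strictly increasing subsequence has length 5 (e.g. 5, 7, 14, 18, 19).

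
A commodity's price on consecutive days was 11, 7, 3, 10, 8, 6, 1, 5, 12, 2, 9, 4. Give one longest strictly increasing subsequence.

7, 10, 12

Patience tails give the LIS length; then backtrack through the dp parents:
11 → extends → [11]
7 → replaces 11 → [7]
3 → replaces 7 → [3]
10 → extends → [3, 10]
8 → replaces 10 → [3, 8]
6 → replaces 8 → [3, 6]
1 → replaces 3 → [1, 6]
5 → replaces 6 → [1, 5]
12 → extends → [1, 5, 12]
2 → replaces 5 → [1, 2, 12]
9 → replaces 12 → [1, 2, 9]
4 → replaces 9 → [1, 2, 4]
Length 3; one witness is 7, 10, 12.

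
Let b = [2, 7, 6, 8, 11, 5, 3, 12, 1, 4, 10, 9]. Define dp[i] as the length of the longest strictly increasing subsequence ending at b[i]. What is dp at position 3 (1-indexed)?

2

dp[i] = 1 + max{dp[j] : j<i, b[j]<b[i]} (or 1 if no such j):
i:      1  2  3  4  5  6  7  8  9 10 11 12
b[i]:   2  7  6  8 11  5  3 12  1  4 10  9
dp:     1  2  2  3  4  2  2  5  1  3  4  4
At index 3 the value is 2.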